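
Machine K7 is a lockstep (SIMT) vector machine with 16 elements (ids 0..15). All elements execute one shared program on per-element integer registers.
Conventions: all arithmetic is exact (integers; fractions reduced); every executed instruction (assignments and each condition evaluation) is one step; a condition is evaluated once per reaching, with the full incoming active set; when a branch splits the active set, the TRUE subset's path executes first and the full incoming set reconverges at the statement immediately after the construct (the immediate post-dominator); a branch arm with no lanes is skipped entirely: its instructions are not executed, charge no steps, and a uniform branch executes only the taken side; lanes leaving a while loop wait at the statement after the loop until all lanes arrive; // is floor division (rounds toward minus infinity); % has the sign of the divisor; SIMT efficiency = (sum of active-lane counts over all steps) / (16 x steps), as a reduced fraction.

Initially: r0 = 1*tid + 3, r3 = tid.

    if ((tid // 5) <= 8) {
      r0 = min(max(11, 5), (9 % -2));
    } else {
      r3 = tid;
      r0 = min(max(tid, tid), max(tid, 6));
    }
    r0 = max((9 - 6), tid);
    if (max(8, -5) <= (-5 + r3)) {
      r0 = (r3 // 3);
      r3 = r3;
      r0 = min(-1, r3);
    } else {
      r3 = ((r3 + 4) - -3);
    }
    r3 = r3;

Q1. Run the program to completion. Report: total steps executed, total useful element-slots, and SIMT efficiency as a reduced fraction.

Answer: 9 steps, 102 useful, 17/24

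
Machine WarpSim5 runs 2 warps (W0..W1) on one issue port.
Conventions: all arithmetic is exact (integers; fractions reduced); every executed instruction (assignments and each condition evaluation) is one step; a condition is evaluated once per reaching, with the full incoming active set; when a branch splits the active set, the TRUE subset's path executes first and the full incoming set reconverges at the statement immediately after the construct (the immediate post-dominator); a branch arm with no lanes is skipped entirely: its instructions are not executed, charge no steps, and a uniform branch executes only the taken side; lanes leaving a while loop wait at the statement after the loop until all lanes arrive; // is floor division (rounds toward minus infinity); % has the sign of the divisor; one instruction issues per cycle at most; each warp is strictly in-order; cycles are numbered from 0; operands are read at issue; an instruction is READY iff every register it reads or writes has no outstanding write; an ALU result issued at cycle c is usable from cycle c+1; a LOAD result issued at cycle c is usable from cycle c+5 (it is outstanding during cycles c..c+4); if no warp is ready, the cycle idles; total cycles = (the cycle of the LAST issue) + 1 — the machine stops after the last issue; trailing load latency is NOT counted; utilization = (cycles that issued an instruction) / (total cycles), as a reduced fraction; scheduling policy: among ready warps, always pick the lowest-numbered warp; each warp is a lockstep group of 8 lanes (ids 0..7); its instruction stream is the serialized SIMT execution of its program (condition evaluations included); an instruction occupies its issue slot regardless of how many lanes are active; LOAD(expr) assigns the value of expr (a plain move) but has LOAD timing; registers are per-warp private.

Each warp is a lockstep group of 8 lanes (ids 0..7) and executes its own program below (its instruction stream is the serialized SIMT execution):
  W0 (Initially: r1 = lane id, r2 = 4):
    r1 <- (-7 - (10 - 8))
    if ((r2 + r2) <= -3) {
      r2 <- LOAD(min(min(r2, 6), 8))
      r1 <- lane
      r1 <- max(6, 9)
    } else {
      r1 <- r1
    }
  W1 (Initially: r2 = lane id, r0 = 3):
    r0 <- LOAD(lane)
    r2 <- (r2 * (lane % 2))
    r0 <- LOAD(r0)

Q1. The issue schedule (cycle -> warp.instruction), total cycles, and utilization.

cycle 0: W0.I0
cycle 1: W0.I1
cycle 2: W0.I2
cycle 3: W1.I0
cycle 4: W1.I1
cycle 5: idle
cycle 6: idle
cycle 7: idle
cycle 8: W1.I2

Answer: 9 cycles, utilization 2/3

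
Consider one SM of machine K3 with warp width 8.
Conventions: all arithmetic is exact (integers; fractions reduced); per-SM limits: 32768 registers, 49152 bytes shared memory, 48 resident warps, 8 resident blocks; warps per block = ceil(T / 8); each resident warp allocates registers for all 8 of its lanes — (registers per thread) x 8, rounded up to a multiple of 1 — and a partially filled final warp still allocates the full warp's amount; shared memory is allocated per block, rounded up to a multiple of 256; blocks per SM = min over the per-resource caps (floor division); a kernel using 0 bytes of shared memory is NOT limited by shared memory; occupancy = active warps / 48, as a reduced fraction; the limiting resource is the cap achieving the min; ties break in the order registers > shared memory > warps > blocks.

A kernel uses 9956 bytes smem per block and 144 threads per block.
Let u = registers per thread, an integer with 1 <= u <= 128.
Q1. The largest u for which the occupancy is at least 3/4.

Answer: u = 113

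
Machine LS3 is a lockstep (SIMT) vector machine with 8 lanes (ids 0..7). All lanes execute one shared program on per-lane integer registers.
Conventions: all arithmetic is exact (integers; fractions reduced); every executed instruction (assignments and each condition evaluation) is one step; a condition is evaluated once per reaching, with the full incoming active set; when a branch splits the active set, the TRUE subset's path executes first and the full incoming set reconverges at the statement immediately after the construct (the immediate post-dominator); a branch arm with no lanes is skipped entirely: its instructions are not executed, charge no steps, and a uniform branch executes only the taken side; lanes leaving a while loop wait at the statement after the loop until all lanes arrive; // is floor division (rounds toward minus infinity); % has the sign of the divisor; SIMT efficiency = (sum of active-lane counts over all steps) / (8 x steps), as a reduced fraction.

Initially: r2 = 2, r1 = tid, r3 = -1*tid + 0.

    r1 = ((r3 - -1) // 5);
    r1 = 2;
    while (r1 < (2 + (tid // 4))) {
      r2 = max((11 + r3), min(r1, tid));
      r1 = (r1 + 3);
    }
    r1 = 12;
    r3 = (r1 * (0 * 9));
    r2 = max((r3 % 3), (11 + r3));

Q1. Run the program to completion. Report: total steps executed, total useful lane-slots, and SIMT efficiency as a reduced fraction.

Answer: 9 steps, 60 useful, 5/6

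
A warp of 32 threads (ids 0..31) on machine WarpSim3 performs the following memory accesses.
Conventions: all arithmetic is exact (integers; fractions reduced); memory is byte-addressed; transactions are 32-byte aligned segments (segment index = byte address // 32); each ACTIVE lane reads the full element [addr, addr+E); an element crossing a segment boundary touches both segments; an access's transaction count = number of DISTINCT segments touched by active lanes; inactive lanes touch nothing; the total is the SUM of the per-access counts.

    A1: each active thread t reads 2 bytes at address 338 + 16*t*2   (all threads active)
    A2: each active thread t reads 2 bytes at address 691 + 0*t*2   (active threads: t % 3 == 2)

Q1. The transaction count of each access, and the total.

A1: 32 transactions
A2: 1 transaction

Answer: 32,1; total 33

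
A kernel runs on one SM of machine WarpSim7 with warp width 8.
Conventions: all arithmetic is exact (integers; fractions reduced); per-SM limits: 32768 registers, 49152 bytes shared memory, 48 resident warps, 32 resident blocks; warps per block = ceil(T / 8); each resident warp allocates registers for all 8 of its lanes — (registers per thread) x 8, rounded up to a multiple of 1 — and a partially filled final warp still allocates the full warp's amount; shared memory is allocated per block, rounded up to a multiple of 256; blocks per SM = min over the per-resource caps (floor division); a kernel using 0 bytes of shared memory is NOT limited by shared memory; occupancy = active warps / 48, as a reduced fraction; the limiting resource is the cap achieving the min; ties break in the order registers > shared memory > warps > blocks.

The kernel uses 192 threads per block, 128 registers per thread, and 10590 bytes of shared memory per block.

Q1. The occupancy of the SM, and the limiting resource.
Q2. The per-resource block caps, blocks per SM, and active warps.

Answer: occupancy 1/2, limited by registers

registers: 1 block
shared memory: 4 blocks
warps: 2 blocks
blocks: 32 blocks

Answer: 1 block, 24 active warps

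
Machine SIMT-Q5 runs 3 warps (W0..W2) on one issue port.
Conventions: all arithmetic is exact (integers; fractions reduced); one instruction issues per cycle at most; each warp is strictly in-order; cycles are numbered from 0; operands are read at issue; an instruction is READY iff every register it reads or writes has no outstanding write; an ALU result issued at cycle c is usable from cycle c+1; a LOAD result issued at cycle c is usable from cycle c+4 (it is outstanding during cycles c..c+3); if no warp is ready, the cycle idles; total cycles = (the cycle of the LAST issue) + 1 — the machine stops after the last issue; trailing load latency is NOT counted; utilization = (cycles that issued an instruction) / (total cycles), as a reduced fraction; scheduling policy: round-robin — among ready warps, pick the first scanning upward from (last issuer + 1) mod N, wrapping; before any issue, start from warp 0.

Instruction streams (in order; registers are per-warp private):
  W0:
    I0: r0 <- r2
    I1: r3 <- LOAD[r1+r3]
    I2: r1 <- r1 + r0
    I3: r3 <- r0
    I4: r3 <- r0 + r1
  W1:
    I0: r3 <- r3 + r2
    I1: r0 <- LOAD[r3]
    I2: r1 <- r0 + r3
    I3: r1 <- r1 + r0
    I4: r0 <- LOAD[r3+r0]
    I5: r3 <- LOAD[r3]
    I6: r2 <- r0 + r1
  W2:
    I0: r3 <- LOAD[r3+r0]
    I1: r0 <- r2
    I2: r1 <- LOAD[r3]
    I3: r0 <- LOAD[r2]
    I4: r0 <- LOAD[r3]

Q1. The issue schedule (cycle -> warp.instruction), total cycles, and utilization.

cycle 0: W0.I0
cycle 1: W1.I0
cycle 2: W2.I0
cycle 3: W0.I1
cycle 4: W1.I1
cycle 5: W2.I1
cycle 6: W0.I2
cycle 7: W2.I2
cycle 8: W0.I3
cycle 9: W1.I2
cycle 10: W2.I3
cycle 11: W0.I4
cycle 12: W1.I3
cycle 13: W1.I4
cycle 14: W2.I4
cycle 15: W1.I5
cycle 16: idle
cycle 17: W1.I6

Answer: 18 cycles, utilization 17/18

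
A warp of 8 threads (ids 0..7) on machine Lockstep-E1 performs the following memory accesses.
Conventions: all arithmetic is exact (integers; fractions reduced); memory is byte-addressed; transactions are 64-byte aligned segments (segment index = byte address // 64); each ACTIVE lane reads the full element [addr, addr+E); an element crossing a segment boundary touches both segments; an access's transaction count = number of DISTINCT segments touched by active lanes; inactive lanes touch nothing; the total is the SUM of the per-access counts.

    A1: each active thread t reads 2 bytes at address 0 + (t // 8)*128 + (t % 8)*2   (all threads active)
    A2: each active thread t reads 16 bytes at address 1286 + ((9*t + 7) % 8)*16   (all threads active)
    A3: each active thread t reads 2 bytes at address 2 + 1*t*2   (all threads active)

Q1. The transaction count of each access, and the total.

A1: 1 transaction
A2: 3 transactions
A3: 1 transaction

Answer: 1,3,1; total 5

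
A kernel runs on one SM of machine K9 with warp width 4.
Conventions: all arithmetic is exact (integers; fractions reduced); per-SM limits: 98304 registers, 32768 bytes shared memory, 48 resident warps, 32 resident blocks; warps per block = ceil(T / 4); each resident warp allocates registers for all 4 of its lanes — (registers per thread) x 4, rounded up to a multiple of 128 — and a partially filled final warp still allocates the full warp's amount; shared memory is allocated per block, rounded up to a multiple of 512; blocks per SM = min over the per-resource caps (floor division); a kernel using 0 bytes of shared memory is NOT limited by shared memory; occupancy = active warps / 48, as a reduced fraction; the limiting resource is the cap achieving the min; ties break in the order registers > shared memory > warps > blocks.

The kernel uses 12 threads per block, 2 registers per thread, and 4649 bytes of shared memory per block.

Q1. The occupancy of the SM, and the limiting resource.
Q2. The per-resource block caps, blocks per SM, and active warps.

Answer: occupancy 3/8, limited by shared memory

registers: 256 blocks
shared memory: 6 blocks
warps: 16 blocks
blocks: 32 blocks

Answer: 6 blocks, 18 active warps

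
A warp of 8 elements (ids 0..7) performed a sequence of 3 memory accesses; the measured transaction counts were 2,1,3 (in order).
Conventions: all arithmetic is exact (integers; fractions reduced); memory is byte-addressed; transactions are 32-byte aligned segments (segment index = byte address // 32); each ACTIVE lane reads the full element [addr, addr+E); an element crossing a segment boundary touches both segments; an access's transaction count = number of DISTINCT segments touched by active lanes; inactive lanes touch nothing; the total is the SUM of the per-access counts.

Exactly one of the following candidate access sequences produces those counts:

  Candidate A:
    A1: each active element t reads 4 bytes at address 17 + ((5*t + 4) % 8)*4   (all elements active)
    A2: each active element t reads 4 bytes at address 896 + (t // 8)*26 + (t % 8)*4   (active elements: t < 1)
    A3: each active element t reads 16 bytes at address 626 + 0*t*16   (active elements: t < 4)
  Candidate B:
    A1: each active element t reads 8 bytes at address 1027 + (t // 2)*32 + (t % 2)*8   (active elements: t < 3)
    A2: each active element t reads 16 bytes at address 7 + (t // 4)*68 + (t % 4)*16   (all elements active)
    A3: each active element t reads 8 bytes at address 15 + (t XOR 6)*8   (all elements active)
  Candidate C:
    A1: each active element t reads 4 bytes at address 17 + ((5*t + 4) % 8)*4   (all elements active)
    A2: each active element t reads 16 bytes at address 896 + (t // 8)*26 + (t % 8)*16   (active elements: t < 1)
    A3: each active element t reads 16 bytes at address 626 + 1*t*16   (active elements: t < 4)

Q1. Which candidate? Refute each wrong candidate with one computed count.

A: A3 gives 2 transactions, not 3
B: A2 gives 5 transactions, not 1
C: all counts match (2,1,3)

Answer: C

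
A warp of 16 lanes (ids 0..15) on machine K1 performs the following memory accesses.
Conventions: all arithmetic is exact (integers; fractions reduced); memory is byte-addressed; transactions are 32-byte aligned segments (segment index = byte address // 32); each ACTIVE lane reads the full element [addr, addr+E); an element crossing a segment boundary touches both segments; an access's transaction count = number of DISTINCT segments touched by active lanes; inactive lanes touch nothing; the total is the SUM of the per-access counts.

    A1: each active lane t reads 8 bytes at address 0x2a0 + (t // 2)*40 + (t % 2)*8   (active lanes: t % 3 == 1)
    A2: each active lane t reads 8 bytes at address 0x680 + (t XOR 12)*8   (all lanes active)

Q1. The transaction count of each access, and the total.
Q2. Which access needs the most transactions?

A1: 5 transactions
A2: 4 transactions

Answer: 5,4; total 9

Answer: A1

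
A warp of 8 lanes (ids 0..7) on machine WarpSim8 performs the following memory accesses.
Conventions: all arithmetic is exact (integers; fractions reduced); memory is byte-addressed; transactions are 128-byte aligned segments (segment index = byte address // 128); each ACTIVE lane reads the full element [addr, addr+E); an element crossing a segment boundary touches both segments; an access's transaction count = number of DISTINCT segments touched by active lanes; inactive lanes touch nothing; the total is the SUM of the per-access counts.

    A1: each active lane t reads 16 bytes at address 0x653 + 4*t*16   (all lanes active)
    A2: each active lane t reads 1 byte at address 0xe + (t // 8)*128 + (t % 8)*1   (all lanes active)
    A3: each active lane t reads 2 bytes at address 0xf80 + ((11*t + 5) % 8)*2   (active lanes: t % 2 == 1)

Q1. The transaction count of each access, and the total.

A1: 5 transactions
A2: 1 transaction
A3: 1 transaction

Answer: 5,1,1; total 7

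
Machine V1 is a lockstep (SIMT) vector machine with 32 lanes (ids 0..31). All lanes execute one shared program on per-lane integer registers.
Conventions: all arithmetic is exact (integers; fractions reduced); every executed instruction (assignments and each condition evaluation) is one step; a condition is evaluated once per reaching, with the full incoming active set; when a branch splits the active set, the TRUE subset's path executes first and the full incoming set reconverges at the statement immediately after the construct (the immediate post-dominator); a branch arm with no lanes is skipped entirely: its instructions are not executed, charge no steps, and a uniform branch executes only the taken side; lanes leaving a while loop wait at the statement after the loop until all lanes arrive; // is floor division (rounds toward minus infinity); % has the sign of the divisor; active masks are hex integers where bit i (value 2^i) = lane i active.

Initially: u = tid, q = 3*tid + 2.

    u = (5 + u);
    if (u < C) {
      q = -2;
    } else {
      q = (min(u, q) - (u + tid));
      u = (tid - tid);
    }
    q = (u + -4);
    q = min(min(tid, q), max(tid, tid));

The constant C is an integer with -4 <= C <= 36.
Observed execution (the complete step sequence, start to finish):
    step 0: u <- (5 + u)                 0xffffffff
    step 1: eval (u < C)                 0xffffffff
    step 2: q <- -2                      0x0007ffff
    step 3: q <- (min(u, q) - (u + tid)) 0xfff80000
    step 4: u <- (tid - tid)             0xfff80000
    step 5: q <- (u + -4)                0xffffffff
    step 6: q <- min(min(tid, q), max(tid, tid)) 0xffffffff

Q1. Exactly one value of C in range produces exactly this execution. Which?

Answer: C = 24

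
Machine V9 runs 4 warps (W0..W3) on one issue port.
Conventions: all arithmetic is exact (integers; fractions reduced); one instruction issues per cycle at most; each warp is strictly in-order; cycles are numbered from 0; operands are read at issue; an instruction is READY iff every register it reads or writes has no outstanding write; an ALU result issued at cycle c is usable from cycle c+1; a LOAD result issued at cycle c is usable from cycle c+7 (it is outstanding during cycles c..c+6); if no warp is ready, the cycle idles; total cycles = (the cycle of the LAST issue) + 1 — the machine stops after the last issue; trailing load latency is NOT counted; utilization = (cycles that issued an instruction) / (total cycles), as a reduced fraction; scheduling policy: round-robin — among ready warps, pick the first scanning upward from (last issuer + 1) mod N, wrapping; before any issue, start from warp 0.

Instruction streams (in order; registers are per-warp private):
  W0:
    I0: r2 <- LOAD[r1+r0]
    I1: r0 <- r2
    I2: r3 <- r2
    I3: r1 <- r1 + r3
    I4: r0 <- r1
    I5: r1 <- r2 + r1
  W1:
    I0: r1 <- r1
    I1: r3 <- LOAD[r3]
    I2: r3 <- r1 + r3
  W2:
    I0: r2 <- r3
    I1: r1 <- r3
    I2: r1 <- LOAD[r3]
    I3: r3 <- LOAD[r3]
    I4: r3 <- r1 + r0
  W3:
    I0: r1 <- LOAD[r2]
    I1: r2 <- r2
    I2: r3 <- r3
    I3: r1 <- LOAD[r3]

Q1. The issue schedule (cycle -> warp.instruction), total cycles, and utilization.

cycle 0: W0.I0
cycle 1: W1.I0
cycle 2: W2.I0
cycle 3: W3.I0
cycle 4: W1.I1
cycle 5: W2.I1
cycle 6: W3.I1
cycle 7: W0.I1
cycle 8: W2.I2
cycle 9: W3.I2
cycle 10: W0.I2
cycle 11: W1.I2
cycle 12: W2.I3
cycle 13: W3.I3
cycle 14: W0.I3
cycle 15: W0.I4
cycle 16: W0.I5
cycle 17: idle
cycle 18: idle
cycle 19: W2.I4

Answer: 20 cycles, utilization 9/10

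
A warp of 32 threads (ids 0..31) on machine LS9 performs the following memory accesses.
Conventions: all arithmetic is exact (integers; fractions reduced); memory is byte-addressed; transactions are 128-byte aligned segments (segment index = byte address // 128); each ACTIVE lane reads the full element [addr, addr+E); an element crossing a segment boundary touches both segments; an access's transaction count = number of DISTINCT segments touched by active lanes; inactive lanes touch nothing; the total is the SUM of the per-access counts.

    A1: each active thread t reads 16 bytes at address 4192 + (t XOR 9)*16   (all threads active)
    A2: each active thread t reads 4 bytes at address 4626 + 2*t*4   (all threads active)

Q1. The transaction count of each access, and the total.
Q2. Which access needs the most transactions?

A1: 5 transactions
A2: 3 transactions

Answer: 5,3; total 8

Answer: A1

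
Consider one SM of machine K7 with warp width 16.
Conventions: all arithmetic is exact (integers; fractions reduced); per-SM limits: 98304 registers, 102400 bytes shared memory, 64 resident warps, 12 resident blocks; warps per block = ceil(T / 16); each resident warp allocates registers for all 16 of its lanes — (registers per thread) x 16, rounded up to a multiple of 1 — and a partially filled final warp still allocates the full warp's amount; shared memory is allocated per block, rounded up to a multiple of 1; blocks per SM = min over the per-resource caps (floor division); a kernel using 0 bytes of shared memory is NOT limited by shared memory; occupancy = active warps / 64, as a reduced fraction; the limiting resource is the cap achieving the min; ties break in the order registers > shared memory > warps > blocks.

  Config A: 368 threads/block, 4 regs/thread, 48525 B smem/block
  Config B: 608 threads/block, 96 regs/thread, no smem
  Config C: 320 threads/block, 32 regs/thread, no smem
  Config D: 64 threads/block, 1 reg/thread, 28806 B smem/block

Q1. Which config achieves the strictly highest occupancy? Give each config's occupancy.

occupancies: A 23/32, B 19/32, C 15/16, D 3/16

Answer: C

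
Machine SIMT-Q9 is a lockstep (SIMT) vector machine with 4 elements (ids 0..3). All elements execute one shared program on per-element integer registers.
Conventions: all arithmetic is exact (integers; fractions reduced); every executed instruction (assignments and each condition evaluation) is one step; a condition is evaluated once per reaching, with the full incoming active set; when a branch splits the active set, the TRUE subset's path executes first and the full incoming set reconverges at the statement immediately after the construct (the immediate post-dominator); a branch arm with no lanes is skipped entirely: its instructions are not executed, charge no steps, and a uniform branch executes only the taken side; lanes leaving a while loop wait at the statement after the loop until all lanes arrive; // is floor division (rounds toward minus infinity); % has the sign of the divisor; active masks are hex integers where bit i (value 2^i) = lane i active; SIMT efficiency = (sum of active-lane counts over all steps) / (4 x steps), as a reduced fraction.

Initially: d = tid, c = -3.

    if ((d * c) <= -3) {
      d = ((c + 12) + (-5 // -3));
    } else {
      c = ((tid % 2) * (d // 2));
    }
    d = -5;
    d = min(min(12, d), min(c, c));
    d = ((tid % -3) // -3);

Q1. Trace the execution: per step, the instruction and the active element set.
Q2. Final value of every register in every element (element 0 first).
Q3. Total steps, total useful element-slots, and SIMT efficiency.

step 0: eval ((d * c) <= -3)         0xf
step 1: d <- ((c + 12) + (-5 // -3)) 0xe
step 2: c <- ((tid % 2) * (d // 2))  0x1
step 3: d <- -5                      0xf
step 4: d <- min(min(12, d), min(c, c)) 0xf
step 5: d <- ((tid % -3) // -3)      0xf

Answer: 6 steps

d: 0,0,0,0
c: 0,-3,-3,-3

steps = 6; useful = 20; efficiency = 20/24 = 5/6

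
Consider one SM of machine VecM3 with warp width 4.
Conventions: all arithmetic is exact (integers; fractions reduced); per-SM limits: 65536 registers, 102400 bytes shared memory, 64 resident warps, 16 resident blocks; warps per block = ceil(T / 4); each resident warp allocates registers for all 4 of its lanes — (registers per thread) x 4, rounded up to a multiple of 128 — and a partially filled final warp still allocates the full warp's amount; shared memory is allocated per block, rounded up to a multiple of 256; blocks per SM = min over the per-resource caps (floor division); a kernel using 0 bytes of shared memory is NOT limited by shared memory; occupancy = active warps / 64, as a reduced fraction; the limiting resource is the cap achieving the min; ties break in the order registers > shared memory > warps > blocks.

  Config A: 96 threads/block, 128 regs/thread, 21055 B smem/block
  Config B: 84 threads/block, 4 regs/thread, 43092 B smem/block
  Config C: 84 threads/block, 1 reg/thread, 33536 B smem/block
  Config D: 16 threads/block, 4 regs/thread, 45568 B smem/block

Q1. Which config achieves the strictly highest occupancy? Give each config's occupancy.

occupancies: A 3/4, B 21/32, C 63/64, D 1/8

Answer: C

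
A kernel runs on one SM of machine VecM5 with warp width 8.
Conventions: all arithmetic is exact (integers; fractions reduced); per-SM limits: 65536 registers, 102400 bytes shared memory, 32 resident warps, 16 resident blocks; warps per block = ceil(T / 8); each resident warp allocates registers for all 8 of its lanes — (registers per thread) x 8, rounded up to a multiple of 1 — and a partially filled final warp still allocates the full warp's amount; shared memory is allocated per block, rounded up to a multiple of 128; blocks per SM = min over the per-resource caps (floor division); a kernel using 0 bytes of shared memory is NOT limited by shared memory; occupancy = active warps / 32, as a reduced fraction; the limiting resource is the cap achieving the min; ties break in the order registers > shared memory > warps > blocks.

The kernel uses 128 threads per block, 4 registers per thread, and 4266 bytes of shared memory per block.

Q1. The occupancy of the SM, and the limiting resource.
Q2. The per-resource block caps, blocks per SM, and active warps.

Answer: occupancy 1, limited by warps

registers: 128 blocks
shared memory: 23 blocks
warps: 2 blocks
blocks: 16 blocks

Answer: 2 blocks, 32 active warps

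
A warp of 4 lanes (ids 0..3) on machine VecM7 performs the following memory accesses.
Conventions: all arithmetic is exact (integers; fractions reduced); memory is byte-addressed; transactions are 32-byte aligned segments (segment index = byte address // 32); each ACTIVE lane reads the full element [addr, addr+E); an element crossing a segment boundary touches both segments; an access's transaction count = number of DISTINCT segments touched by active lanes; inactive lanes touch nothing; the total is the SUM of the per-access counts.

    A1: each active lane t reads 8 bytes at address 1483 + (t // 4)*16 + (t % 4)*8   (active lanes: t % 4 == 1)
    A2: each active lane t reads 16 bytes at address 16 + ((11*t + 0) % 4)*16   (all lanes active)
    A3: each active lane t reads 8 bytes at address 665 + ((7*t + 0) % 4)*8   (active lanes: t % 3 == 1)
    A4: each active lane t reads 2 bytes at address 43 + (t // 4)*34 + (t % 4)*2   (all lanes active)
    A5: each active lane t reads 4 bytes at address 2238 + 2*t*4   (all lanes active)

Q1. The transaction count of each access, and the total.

A1: 1 transaction
A2: 3 transactions
A3: 1 transaction
A4: 1 transaction
A5: 2 transactions

Answer: 1,3,1,1,2; total 8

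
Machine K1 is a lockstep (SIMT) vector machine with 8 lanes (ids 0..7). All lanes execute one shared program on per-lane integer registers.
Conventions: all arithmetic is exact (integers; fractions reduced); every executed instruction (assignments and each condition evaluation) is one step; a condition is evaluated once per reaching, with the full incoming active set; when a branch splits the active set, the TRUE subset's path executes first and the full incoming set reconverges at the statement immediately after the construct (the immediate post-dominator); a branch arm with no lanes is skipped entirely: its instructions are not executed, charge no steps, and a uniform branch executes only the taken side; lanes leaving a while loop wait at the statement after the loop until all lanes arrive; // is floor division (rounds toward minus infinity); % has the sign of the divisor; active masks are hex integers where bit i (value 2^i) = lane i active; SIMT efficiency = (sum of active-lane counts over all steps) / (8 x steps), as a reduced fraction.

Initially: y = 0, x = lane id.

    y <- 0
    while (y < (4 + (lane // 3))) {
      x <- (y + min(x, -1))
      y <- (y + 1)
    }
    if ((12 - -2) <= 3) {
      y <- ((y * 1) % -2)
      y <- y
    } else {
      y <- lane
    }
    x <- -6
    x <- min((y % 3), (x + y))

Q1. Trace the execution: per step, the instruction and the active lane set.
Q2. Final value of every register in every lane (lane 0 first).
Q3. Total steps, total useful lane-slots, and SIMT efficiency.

step 0: y <- 0                       0xff
step 1: eval (y < (4 + (lane // 3))) 0xff
step 2: x <- (y + min(x, -1))        0xff
step 3: y <- (y + 1)                 0xff
step 4: eval (y < (4 + (lane // 3))) 0xff
step 5: x <- (y + min(x, -1))        0xff
step 6: y <- (y + 1)                 0xff
step 7: eval (y < (4 + (lane // 3))) 0xff
step 8: x <- (y + min(x, -1))        0xff
step 9: y <- (y + 1)                 0xff
step 10: eval (y < (4 + (lane // 3))) 0xff
step 11: x <- (y + min(x, -1))        0xff
step 12: y <- (y + 1)                 0xff
step 13: eval (y < (4 + (lane // 3))) 0xff
step 14: x <- (y + min(x, -1))        0xf8
step 15: y <- (y + 1)                 0xf8
step 16: eval (y < (4 + (lane // 3))) 0xf8
step 17: x <- (y + min(x, -1))        0xc0
step 18: y <- (y + 1)                 0xc0
step 19: eval (y < (4 + (lane // 3))) 0xc0
step 20: eval ((12 - -2) <= 3)        0xff
step 21: y <- lane                    0xff
step 22: x <- -6                      0xff
step 23: x <- min((y % 3), (x + y))   0xff

Answer: 24 steps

y: 0,1,2,3,4,5,6,7
x: -6,-5,-4,-3,-2,-1,0,1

steps = 24; useful = 165; efficiency = 165/192 = 55/64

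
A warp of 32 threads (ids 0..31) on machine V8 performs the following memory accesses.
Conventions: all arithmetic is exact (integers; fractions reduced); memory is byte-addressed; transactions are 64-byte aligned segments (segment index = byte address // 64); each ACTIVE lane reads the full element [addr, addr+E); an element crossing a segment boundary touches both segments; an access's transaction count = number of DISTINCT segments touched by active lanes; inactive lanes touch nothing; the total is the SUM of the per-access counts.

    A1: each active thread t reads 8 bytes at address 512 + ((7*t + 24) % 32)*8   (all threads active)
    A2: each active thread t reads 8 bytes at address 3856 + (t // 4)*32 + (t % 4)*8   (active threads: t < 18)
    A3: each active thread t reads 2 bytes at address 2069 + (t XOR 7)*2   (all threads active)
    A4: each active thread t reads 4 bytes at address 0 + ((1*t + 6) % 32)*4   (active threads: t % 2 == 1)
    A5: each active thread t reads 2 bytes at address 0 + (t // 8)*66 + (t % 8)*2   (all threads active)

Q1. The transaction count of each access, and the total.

A1: 4 transactions
A2: 3 transactions
A3: 2 transactions
A4: 2 transactions
A5: 4 transactions

Answer: 4,3,2,2,4; total 15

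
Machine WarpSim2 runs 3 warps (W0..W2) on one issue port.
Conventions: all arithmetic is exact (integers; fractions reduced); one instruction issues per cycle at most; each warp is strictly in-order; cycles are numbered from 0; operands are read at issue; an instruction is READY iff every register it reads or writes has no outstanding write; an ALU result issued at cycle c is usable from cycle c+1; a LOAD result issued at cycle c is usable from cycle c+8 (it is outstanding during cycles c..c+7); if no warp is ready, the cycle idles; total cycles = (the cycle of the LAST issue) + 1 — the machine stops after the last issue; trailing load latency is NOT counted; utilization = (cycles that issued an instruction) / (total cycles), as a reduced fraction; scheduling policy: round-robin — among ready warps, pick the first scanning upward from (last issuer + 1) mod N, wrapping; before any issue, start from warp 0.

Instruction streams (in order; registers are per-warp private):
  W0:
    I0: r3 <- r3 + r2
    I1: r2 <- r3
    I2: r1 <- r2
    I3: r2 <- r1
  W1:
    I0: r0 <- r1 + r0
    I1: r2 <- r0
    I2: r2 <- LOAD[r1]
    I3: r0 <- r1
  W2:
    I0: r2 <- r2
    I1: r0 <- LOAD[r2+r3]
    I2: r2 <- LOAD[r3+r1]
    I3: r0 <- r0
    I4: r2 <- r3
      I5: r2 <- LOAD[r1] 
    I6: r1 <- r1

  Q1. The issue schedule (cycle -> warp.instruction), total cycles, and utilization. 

cycle 0: W0.I0
cycle 1: W1.I0
cycle 2: W2.I0
cycle 3: W0.I1
cycle 4: W1.I1
cycle 5: W2.I1
cycle 6: W0.I2
cycle 7: W1.I2
cycle 8: W2.I2
cycle 9: W0.I3
cycle 10: W1.I3
cycle 11: idle
cycle 12: idle
cycle 13: W2.I3
cycle 14: idle
cycle 15: idle
cycle 16: W2.I4
cycle 17: W2.I5
cycle 18: W2.I6

Answer: 19 cycles, utilization 15/19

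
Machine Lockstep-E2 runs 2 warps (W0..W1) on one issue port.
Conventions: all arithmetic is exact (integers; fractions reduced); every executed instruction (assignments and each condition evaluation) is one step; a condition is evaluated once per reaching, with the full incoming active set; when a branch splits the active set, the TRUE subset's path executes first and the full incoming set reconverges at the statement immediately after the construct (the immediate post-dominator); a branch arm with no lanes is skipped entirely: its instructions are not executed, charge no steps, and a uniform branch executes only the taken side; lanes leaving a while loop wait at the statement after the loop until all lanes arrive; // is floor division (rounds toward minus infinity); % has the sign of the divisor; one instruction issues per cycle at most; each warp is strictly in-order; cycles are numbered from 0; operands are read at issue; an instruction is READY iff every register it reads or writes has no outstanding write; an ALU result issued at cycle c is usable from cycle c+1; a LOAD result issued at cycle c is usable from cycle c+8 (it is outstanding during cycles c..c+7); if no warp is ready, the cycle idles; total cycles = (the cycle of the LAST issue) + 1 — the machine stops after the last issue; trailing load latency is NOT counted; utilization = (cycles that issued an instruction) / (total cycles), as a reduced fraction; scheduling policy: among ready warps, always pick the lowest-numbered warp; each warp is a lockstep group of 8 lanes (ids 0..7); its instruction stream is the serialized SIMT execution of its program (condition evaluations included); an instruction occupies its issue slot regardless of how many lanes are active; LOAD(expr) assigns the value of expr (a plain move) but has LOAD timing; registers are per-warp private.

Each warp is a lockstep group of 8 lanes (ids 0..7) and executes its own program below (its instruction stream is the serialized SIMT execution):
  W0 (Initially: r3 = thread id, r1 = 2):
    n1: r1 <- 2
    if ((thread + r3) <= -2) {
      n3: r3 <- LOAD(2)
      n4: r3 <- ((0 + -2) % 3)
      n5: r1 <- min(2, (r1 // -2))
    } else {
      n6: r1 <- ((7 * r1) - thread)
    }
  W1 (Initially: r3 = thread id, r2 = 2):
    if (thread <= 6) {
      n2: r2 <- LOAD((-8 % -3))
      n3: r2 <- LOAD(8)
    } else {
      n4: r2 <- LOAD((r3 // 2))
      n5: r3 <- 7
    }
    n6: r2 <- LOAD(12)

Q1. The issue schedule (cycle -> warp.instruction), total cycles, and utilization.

cycle 0: W0.I0
cycle 1: W0.I1
cycle 2: W0.I2
cycle 3: W1.I0
cycle 4: W1.I1
cycle 5: idle
cycle 6: idle
cycle 7: idle
cycle 8: idle
cycle 9: idle
cycle 10: idle
cycle 11: idle
cycle 12: W1.I2
cycle 13: idle
cycle 14: idle
cycle 15: idle
cycle 16: idle
cycle 17: idle
cycle 18: idle
cycle 19: idle
cycle 20: W1.I3
cycle 21: W1.I4
cycle 22: idle
cycle 23: idle
cycle 24: idle
cycle 25: idle
cycle 26: idle
cycle 27: idle
cycle 28: W1.I5

Answer: 29 cycles, utilization 9/29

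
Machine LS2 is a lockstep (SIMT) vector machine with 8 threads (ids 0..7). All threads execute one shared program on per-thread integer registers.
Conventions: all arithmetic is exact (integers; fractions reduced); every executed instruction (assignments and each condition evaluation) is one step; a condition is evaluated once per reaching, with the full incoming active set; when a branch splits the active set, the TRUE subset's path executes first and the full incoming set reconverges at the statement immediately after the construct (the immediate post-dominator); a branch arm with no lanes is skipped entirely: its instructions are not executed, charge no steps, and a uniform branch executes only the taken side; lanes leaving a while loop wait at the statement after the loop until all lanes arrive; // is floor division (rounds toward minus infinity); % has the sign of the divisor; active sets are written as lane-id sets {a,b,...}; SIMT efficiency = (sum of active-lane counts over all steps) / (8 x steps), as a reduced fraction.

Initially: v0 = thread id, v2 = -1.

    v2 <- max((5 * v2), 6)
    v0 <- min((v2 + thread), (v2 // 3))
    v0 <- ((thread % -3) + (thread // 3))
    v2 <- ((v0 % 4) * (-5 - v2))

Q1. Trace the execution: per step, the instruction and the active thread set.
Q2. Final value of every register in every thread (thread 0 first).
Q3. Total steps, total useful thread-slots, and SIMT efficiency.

step 0: v2 <- max((5 * v2), 6)       {0,1,2,3,4,5,6,7}
step 1: v0 <- min((v2 + thread), (v2 // 3)) {0,1,2,3,4,5,6,7}
step 2: v0 <- ((thread % -3) + (thread // 3)) {0,1,2,3,4,5,6,7}
step 3: v2 <- ((v0 % 4) * (-5 - v2)) {0,1,2,3,4,5,6,7}

Answer: 4 steps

v0: 0,-2,-1,1,-1,0,2,0
v2: 0,-22,-33,-11,-33,0,-22,0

steps = 4; useful = 32; efficiency = 32/32 = 1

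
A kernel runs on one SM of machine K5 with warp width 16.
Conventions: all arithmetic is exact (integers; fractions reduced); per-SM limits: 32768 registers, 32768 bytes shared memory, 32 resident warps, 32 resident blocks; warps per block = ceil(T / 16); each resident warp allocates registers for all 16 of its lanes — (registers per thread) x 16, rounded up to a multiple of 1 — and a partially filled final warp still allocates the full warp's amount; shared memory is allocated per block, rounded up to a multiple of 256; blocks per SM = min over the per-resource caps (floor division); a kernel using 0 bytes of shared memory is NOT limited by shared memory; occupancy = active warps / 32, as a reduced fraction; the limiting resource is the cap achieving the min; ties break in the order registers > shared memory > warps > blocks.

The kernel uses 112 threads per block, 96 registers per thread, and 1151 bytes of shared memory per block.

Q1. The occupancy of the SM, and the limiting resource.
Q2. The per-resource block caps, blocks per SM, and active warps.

Answer: occupancy 21/32, limited by registers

registers: 3 blocks
shared memory: 25 blocks
warps: 4 blocks
blocks: 32 blocks

Answer: 3 blocks, 21 active warps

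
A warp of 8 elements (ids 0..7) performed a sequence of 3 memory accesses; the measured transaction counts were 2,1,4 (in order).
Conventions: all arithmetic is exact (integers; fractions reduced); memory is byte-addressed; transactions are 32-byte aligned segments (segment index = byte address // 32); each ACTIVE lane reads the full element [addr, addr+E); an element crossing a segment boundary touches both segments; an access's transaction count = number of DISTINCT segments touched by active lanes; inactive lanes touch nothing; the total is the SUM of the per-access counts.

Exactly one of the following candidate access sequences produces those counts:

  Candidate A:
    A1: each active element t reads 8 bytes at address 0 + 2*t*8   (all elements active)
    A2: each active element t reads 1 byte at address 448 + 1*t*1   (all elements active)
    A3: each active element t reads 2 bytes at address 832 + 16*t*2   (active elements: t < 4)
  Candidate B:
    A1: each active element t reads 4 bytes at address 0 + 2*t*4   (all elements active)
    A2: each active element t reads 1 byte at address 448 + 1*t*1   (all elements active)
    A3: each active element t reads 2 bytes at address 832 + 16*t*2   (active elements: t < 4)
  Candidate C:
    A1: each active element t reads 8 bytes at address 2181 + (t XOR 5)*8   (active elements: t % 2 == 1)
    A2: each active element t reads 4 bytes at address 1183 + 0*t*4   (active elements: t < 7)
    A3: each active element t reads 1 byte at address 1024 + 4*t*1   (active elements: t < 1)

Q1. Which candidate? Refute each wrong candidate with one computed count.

A: A1 gives 4 transactions, not 2
C: A2 gives 2 transactions, not 1
B: all counts match (2,1,4)

Answer: B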